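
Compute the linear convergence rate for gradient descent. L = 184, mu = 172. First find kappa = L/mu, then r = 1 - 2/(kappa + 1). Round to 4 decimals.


Step 1: Compute the condition number.
kappa = L/mu = 184/172 = 1.0698
Step 2: Compute the convergence rate.
r = 1 - 2/(kappa + 1) = 1 - 2*mu/(L + mu) = (L - mu)/(L + mu) = 12/356 = 0.0337


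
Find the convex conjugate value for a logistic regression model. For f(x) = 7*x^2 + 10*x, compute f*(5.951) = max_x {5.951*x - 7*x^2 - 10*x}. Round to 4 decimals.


f*(y) = sup_x {y*x - a*x^2 - b*x} = sup_x {(y-b)*x - a*x^2}
FOC: (y - b) - 2a*x = 0 => x* = (y - b)/(2a)
x* = (5.951 - 10)/(2*7) = -0.2892
f*(5.951) = (y-b)^2/(4a) = (5.951 - 10)^2/(4*7)
= 16.3944/28 = 0.5855


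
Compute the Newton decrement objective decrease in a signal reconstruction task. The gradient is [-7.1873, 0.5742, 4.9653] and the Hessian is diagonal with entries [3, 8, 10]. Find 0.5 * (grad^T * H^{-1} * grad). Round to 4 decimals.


Step 1: H is diagonal, so H^(-1) * g = [-2.3958, 0.0718, 0.4965].
Step 2: g^T H^(-1) g = sum_i g_i^2 / H_ii
  = (-7.1873)^2/3 + (0.5742)^2/8 + (4.9653)^2/10
  = 17.2191 + 0.0412 + 2.4654 = 19.7257
Step 3: Objective decrease = 0.5 * g^T H^(-1) g = 9.8629


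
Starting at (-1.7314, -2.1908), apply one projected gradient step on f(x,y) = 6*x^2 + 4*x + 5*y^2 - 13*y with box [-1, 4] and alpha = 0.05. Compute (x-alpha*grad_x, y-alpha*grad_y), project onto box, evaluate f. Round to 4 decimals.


Step 1: Compute gradient at (-1.7314, -2.1908).
grad_x = 2*6*-1.7314 + 4 = -16.7768
grad_y = 2*5*-2.1908 - 13 = -34.908
Step 2: Gradient step.
x_raw = -1.7314 - 0.05*-16.7768 = -0.8926
y_raw = -2.1908 - 0.05*-34.908 = -0.4454
Step 3: Project onto [-1, 4].
x_proj = clip(-0.8926) = -0.8926
y_proj = clip(-0.4454) = -0.4454
Step 4: Evaluate f.
f(-0.8926, -0.4454) = 7.9918


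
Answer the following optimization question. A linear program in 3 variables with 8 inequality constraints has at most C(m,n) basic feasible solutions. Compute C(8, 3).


Each vertex corresponds to some choice of n active constraints out of m, so the number of vertices is at most C(m, n) = m! / (n!(m-n)!).
m = 8, n = 3
Numerator: 8 * 7 * 6
Denominator: 3! = 6
C(8, 3) = 56


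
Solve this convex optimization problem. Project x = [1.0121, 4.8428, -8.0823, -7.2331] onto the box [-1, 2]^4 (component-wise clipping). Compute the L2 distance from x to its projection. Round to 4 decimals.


Project each component onto [-1, 2].
clip(1.0121) = 1.0121, clip(4.8428) = 2.0, clip(-8.0823) = -1.0, clip(-7.2331) = -1.0
Projection = [1.0121, 2.0, -1.0, -1.0]
Squared diffs: [0.0, 8.0815, 50.159, 38.8515]
Distance = sqrt(97.092) = 9.8535


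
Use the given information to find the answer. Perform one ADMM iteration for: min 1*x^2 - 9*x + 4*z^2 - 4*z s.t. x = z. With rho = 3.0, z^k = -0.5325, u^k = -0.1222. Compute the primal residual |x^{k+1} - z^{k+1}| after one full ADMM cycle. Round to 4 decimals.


ADMM iteration with rho = 3.0, z^k = -0.5325, u^k = -0.1222
Step 1: x-update.
Minimize 1*x^2 - 9*x + (3.0/2)*(x + 0.5325 - 0.1222)^2
FOC: (2*1 + 3.0)*x = 9 + 3.0*(-0.5325 + 0.1222)
x^{k+1} = 1.5538
Step 2: z-update.
Minimize 4*z^2 - 4*z + (3.0/2)*(1.5538 - z - 0.1222)^2
FOC: (2*4 + 3.0)*z = 4 + 3.0*(1.5538 - 0.1222)
z^{k+1} = 0.7541
Step 3: u-update.
u^{k+1} = -0.1222 + 1.5538 - 0.7541 = 0.6775
Step 4: Primal residual = |1.5538 - 0.7541| = 0.7997


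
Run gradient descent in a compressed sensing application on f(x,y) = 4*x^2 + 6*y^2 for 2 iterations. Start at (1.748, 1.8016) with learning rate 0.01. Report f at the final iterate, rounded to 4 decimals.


Gradient descent on f(x,y) = 4*x^2 + 6*y^2.
Starting point: (1.748, 1.8016), alpha = 0.01
Step 1: grad_x = 2*4*1.748 = 13.984, grad_y = 2*6*1.8016 = 21.6192
  x_1 = 1.748 - 0.01*13.984 = 1.6082
  y_1 = 1.8016 - 0.01*21.6192 = 1.5854
Step 2: grad_x = 2*4*1.6082 = 12.8653, grad_y = 2*6*1.5854 = 19.0249
  x_2 = 1.6082 - 0.01*12.8653 = 1.4795
  y_2 = 1.5854 - 0.01*19.0249 = 1.3952
f(1.4795, 1.3952) = 4*1.4795^2 + 6*1.3952^2 = 20.4346


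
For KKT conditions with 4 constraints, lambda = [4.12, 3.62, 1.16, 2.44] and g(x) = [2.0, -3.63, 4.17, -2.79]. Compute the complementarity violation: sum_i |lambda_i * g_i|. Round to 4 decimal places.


KKT complementary slackness check:
lambda_1 * g_1 = 4.12 * 2.0 = 8.24
lambda_2 * g_2 = 3.62 * -3.63 = -13.1406
lambda_3 * g_3 = 1.16 * 4.17 = 4.8372
lambda_4 * g_4 = 2.44 * -2.79 = -6.8076
Total violation = 8.24 + 13.1406 + 4.8372 + 6.8076 = 33.0254


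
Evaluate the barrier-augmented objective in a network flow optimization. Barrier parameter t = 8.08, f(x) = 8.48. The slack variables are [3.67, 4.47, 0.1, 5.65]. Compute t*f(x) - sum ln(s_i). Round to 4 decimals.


Step 1: Compute log-barrier.
ln values: [1.3002, 1.4974, -2.3026, 1.7317]
phi = -(1.3002 + 1.4974 - 2.3026 + 1.7317) = -2.2267
Step 2: Compute augmented objective.
t*f(x) = 8.08*8.48 = 68.5184
Total = 68.5184 - 2.2267 = 66.2917


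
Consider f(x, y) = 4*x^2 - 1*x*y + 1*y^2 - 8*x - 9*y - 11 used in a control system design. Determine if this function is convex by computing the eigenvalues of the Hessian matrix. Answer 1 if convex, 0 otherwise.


The Hessian of f(x,y) = 4*x^2 - 1*x*y + 1*y^2 - 8*x - 9*y - 11 is:
H = [[8, -1], [-1, 2]]
Trace = 8 + 2 = 10
Determinant = 8*2 - (-1)^2 = 15
Discriminant = (10)^2 - 4*15 = 40.0
Eigenvalues: lambda_1 = 1.8377, lambda_2 = 8.1623
The function is convex.

1


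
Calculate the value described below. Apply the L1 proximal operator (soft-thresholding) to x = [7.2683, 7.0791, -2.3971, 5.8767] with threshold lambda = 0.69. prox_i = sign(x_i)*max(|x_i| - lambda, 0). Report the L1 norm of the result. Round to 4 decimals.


Soft-thresholding with lambda = 0.69:
prox(7.2683) = sign(7.2683)*max(|7.2683| - 0.69, 0) = 6.5783
prox(7.0791) = sign(7.0791)*max(|7.0791| - 0.69, 0) = 6.3891
prox(-2.3971) = sign(-2.3971)*max(|-2.3971| - 0.69, 0) = -1.7071
prox(5.8767) = sign(5.8767)*max(|5.8767| - 0.69, 0) = 5.1867
prox(x) = [6.5783, 6.3891, -1.7071, 5.1867]
||prox(x)||_1 = 6.5783 + 6.3891 + 1.7071 + 5.1867 = 19.8612


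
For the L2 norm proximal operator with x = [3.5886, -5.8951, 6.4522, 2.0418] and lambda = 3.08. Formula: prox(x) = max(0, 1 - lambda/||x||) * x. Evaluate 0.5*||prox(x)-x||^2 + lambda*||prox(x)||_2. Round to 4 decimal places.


Step 1: Compute ||x||.
||x|| = 9.6659
Step 2: Compute scaling factor.
scale = max(0, 1 - 3.08/9.6659) = 0.6814
Step 3: prox(x) = [2.4451, -4.0167, 4.3962, 1.3912]
||prox(x)|| = 6.5859
Step 4: Proximal objective.
0.5*||prox-x||^2 = 4.7432
lambda*||prox|| = 20.2846
Total = 25.0278


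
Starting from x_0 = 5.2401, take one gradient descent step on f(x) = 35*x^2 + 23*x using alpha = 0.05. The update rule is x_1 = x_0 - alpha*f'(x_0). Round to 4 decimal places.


We compute the gradient at x_0 and apply the update.
f'(x) = 70*x + 23
f'(5.2401) = 70*5.2401 + 23 = 389.807
x_1 = 5.2401 - 0.05*389.807 = -14.2503


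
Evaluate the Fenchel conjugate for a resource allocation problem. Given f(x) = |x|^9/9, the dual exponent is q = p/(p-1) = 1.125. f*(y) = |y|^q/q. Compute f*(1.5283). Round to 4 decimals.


The conjugate exponent q satisfies 1/p + 1/q = 1.
p = 9, so q = 9/(9 - 1) = 1.125
|y|^q = 1.5283^1.125 = 1.6115
f*(1.5283) = 1.6115 / 1.125 = 1.4325


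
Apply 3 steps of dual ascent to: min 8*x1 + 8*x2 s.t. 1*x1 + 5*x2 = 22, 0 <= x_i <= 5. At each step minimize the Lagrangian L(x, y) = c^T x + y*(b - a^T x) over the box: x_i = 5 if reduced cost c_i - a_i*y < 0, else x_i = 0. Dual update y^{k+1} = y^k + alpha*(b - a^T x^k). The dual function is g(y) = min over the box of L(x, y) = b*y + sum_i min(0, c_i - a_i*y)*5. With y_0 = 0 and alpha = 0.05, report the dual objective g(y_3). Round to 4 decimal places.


Dual ascent for LP: min 8*x1 + 8*x2, 1*x1 + 5*x2 = 22, 0 <= x_i <= 5
Step 1: y^k = 0.0, reduced costs: (8.0, 8.0)
  x^k = (0.0, 0.0), subgradient = b - a^T x = 22.0
  y^{k+1} = 0.0 + 0.05*22.0 = 1.1
Step 2: y^k = 1.1, reduced costs: (6.9, 2.5)
  x^k = (0.0, 0.0), subgradient = b - a^T x = 22.0
  y^{k+1} = 1.1 + 0.05*22.0 = 2.2
Step 3: y^k = 2.2, reduced costs: (5.8, -3.0)
  x^k = (0.0, 5.0), subgradient = b - a^T x = -3.0
  y^{k+1} = 2.2 + 0.05*-3.0 = 2.05
Dual objective at y_3 = 2.05: reduced costs (5.95, -2.25), box minimizer x = (0.0, 5.0)
g(y_3) = b*y + (c1 - a1*y)*x1 + (c2 - a2*y)*x2 = 22*2.05 + 5.95*0.0 + (-2.25)*5.0 = 45.1 + 0.0 - 11.25 = 33.85


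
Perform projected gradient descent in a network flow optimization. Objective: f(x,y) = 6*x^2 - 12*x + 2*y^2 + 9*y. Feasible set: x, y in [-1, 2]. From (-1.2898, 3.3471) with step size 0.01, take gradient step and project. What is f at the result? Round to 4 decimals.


Step 1: Compute gradient at (-1.2898, 3.3471).
grad_x = 2*6*-1.2898 - 12 = -27.4776
grad_y = 2*2*3.3471 + 9 = 22.3884
Step 2: Gradient step.
x_raw = -1.2898 - 0.01*-27.4776 = -1.015
y_raw = 3.3471 - 0.01*22.3884 = 3.1232
Step 3: Project onto [-1, 2].
x_proj = clip(-1.015) = -1.0
y_proj = clip(3.1232) = 2.0
Step 4: Evaluate f.
f(-1.0, 2.0) = 44.0


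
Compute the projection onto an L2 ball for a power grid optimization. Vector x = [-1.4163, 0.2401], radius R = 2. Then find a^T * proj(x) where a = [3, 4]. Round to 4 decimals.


Step 1: Compute ||x|| (intermediates to 6 decimals).
||x|| = sqrt((-1.4163)^2 + 0.2401^2) = 1.436507
Step 2: Project.
Since ||x|| <= R, proj = x (no scaling needed).
proj(x) = [-1.4163, 0.2401]
Step 3: Dot product.
a^T * proj(x) = 3*(-1.4163) + 4*0.2401 = -3.2885


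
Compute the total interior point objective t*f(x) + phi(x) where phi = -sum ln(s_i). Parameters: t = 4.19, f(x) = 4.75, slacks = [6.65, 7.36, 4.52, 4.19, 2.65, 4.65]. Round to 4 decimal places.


Step 1: Compute log-barrier.
ln values: [1.8946, 1.9961, 1.5085, 1.4327, 0.9746, 1.5369]
phi = -(1.8946 + 1.9961 + 1.5085 + 1.4327 + 0.9746 + 1.5369) = -9.3433
Step 2: Compute augmented objective.
t*f(x) = 4.19*4.75 = 19.9025
Total = 19.9025 - 9.3433 = 10.5592


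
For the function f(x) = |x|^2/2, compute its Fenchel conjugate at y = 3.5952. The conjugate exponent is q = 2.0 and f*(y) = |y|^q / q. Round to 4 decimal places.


The conjugate exponent q satisfies 1/p + 1/q = 1.
p = 2, so q = 2/(2 - 1) = 2.0
|y|^q = 3.5952^2.0 = 12.9255
f*(3.5952) = 12.9255 / 2.0 = 6.4627


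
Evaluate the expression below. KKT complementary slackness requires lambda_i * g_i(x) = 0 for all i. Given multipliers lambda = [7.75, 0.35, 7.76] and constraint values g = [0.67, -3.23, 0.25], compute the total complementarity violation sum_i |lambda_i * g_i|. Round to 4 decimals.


KKT complementary slackness check:
lambda_1 * g_1 = 7.75 * 0.67 = 5.1925
lambda_2 * g_2 = 0.35 * -3.23 = -1.1305
lambda_3 * g_3 = 7.76 * 0.25 = 1.94
Total violation = 5.1925 + 1.1305 + 1.94 = 8.263


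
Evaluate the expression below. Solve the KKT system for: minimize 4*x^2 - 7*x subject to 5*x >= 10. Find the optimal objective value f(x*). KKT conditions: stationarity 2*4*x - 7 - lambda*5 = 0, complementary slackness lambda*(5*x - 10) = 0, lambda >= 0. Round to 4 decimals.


Step 1: Try lambda = 0 (constraint inactive).
x_unc = 7/(2*4) = 0.875
Check: 5*0.875 = 4.375 < 10 -- violated!
Step 2: Constraint must be active: 5*x = 10
x* = 10/5 = 2.0
lambda = (2*4*2.0 - 7)/5 = 1.8
Step 3: Compute optimal value.
f(x*) = 4*2.0^2 - 7*2.0 = 2.0


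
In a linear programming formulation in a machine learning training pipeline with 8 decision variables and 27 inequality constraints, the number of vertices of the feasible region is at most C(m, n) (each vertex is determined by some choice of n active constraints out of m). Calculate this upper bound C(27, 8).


Each vertex corresponds to some choice of n active constraints out of m, so the number of vertices is at most C(m, n) = m! / (n!(m-n)!).
m = 27, n = 8
Numerator: 27 * 26 * 25 * 24 * 23 * 22 * 21 * 20
Denominator: 8! = 40320
C(27, 8) = 2220075


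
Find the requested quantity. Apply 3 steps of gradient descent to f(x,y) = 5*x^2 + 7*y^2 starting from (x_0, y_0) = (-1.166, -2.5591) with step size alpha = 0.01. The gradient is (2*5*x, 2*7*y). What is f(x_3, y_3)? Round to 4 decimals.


Gradient descent on f(x,y) = 5*x^2 + 7*y^2.
Starting point: (-1.166, -2.5591), alpha = 0.01
Step 1: grad_x = 2*5*-1.166 = -11.66, grad_y = 2*7*-2.5591 = -35.8274
  x_1 = -1.166 - 0.01*-11.66 = -1.0494
  y_1 = -2.5591 - 0.01*-35.8274 = -2.2008
Step 2: grad_x = 2*5*-1.0494 = -10.494, grad_y = 2*7*-2.2008 = -30.8116
  x_2 = -1.0494 - 0.01*-10.494 = -0.9445
  y_2 = -2.2008 - 0.01*-30.8116 = -1.8927
Step 3: grad_x = 2*5*-0.9445 = -9.4446, grad_y = 2*7*-1.8927 = -26.4979
  x_3 = -0.9445 - 0.01*-9.4446 = -0.85
  y_3 = -1.8927 - 0.01*-26.4979 = -1.6277
f(-0.85, -1.6277) = 5*(-0.85)^2 + 7*(-1.6277)^2 = 22.1592


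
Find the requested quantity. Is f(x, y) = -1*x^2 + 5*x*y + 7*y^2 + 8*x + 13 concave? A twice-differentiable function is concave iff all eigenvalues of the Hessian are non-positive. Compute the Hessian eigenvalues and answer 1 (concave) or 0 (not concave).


The Hessian of f(x,y) = -1*x^2 + 5*x*y + 7*y^2 + 8*x + 13 is:
H = [[-2, 5], [5, 14]]
Trace = -2 + 14 = 12
Determinant = -2*14 - (5)^2 = -53
Discriminant = (12)^2 - 4*-53 = 356.0
Eigenvalues: lambda_1 = -3.434, lambda_2 = 15.434
The function is not concave.

0


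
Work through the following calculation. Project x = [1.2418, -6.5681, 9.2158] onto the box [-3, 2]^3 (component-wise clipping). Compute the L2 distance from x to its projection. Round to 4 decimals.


Project each component onto [-3, 2].
clip(1.2418) = 1.2418, clip(-6.5681) = -3.0, clip(9.2158) = 2.0
Projection = [1.2418, -3.0, 2.0]
Squared diffs: [0.0, 12.7313, 52.0678]
Distance = sqrt(64.7991) = 8.0498


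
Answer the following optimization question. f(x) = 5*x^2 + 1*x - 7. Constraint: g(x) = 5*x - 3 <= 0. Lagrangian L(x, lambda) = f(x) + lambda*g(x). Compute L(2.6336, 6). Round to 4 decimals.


Step 1: Evaluate f(x).
f(2.6336) = 5*2.6336^2 + 1*2.6336 - 7 = 30.3128
Step 2: Evaluate g(x).
g(2.6336) = 5*2.6336 - 3 = 10.168
Step 3: Compute Lagrangian.
L = 30.3128 + 6*10.168 = 91.3208


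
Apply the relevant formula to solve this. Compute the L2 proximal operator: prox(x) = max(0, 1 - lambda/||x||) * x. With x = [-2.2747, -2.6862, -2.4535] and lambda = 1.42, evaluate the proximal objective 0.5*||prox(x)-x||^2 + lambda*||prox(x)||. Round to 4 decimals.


Step 1: Compute ||x||.
||x|| = 4.2906
Step 2: Compute scaling factor.
scale = max(0, 1 - 1.42/4.2906) = 0.669
Step 3: prox(x) = [-1.5219, -1.7972, -1.6415]
||prox(x)|| = 2.8706
Step 4: Proximal objective.
0.5*||prox-x||^2 = 1.0082
lambda*||prox|| = 4.0763
Total = 5.0845


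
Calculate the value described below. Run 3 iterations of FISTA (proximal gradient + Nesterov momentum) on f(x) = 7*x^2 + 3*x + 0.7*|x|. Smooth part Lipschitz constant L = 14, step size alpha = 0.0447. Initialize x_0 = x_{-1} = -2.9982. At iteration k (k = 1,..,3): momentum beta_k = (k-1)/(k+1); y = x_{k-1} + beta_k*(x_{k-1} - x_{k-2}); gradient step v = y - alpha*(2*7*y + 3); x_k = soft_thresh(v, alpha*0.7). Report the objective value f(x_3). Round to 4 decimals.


FISTA on f(x) = 7*x^2 + 3*x + 0.7*|x|
L = 14, alpha = 0.0447
Iteration 1: beta = 0.0, y = -2.9982 + 0.0*(-2.9982 + 2.9982) = -2.9982
  grad(y) = -38.9748, v = y - alpha*grad = -1.256
  prox(v) = soft_thresh(-1.256, 0.0313) = -1.2247
Iteration 2: beta = 0.3333, y = -1.2247 + 0.3333*(-1.2247 + 2.9982) = -0.6336
  grad(y) = -5.8701, v = y - alpha*grad = -0.3712
  prox(v) = soft_thresh(-0.3712, 0.0313) = -0.3399
Iteration 3: beta = 0.5, y = -0.3399 + 0.5*(-0.3399 + 1.2247) = 0.1025
  grad(y) = 4.4353, v = y - alpha*grad = -0.0957
  prox(v) = soft_thresh(-0.0957, 0.0313) = -0.0644
f(x_3) = 7*(-0.0644)^2 + 3*(-0.0644) + 0.7*|-0.0644| = -0.1192


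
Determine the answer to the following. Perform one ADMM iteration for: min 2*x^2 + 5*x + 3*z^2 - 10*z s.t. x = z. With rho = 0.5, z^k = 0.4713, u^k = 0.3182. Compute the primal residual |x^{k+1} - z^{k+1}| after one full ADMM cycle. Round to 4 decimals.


ADMM iteration with rho = 0.5, z^k = 0.4713, u^k = 0.3182
Step 1: x-update.
Minimize 2*x^2 + 5*x + (0.5/2)*(x - 0.4713 + 0.3182)^2
FOC: (2*2 + 0.5)*x = -5 + 0.5*(0.4713 - 0.3182)
x^{k+1} = -1.0941
Step 2: z-update.
Minimize 3*z^2 - 10*z + (0.5/2)*(-1.0941 - z + 0.3182)^2
FOC: (2*3 + 0.5)*z = 10 + 0.5*(-1.0941 + 0.3182)
z^{k+1} = 1.4788
Step 3: u-update.
u^{k+1} = 0.3182 - 1.0941 - 1.4788 = -2.2547
Step 4: Primal residual = |-1.0941 - 1.4788| = 2.5729


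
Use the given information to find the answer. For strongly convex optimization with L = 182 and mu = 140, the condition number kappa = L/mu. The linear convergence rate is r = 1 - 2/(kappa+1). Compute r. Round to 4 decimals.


Step 1: Compute the condition number.
kappa = L/mu = 182/140 = 1.3
Step 2: Compute the convergence rate.
r = 1 - 2/(kappa + 1) = 1 - 2*mu/(L + mu) = (L - mu)/(L + mu) = 42/322 = 0.1304


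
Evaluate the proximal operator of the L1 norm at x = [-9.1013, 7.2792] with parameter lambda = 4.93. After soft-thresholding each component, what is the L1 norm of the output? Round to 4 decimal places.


Soft-thresholding with lambda = 4.93:
prox(-9.1013) = sign(-9.1013)*max(|-9.1013| - 4.93, 0) = -4.1713
prox(7.2792) = sign(7.2792)*max(|7.2792| - 4.93, 0) = 2.3492
prox(x) = [-4.1713, 2.3492]
||prox(x)||_1 = 4.1713 + 2.3492 = 6.5205


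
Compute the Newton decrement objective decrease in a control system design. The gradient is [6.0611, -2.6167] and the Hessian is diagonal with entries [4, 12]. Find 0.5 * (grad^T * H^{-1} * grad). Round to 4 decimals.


Step 1: H is diagonal, so H^(-1) * g = [1.5153, -0.2181].
Step 2: g^T H^(-1) g = sum_i g_i^2 / H_ii
  = (6.0611)^2/4 + (-2.6167)^2/12
  = 9.1842 + 0.5706 = 9.7548
Step 3: Objective decrease = 0.5 * g^T H^(-1) g = 4.8774


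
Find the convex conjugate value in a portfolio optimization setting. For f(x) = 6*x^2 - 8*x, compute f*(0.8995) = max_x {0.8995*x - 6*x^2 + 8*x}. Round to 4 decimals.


f*(y) = sup_x {y*x - a*x^2 - b*x} = sup_x {(y-b)*x - a*x^2}
FOC: (y - b) - 2a*x = 0 => x* = (y - b)/(2a)
x* = (0.8995 + 8)/(2*6) = 0.7416
f*(0.8995) = (y-b)^2/(4a) = (0.8995 + 8)^2/(4*6)
= 79.2011/24 = 3.3


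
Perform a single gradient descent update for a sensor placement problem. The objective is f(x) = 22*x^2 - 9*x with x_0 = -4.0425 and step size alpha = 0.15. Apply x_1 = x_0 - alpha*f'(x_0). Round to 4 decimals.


We compute the gradient at x_0 and apply the update.
f'(x) = 44*x - 9
f'(-4.0425) = 44*-4.0425 - 9 = -186.87
x_1 = -4.0425 - 0.15*-186.87 = 23.988


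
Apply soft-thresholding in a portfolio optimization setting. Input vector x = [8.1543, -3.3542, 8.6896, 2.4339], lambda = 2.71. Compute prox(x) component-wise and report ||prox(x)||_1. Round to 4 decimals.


Soft-thresholding with lambda = 2.71:
prox(8.1543) = sign(8.1543)*max(|8.1543| - 2.71, 0) = 5.4443
prox(-3.3542) = sign(-3.3542)*max(|-3.3542| - 2.71, 0) = -0.6442
prox(8.6896) = sign(8.6896)*max(|8.6896| - 2.71, 0) = 5.9796
prox(2.4339) = sign(2.4339)*max(|2.4339| - 2.71, 0) = 0.0
prox(x) = [5.4443, -0.6442, 5.9796, 0.0]
||prox(x)||_1 = 5.4443 + 0.6442 + 5.9796 + 0.0 = 12.0681


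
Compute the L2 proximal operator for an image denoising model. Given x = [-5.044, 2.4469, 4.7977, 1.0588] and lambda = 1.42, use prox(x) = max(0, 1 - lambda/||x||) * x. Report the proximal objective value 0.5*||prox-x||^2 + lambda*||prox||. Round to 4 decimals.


Step 1: Compute ||x||.
||x|| = 7.4544
Step 2: Compute scaling factor.
scale = max(0, 1 - 1.42/7.4544) = 0.8095
Step 3: prox(x) = [-4.0832, 1.9808, 3.8838, 0.8571]
||prox(x)|| = 6.0344
Step 4: Proximal objective.
0.5*||prox-x||^2 = 1.0082
lambda*||prox|| = 8.5688
Total = 9.5771


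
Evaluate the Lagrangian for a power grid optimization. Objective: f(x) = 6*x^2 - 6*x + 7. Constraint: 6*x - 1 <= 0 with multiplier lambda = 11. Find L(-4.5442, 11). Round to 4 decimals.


Step 1: Evaluate f(x).
f(-4.5442) = 6*(-4.5442)^2 - 6*(-4.5442) + 7 = 158.1637
Step 2: Evaluate g(x).
g(-4.5442) = 6*-4.5442 - 1 = -28.2652
Step 3: Compute Lagrangian.
L = 158.1637 + 11*-28.2652 = -152.7535


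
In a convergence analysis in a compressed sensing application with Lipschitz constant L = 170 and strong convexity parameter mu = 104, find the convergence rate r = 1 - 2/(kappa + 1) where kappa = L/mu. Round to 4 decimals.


Step 1: Compute the condition number.
kappa = L/mu = 170/104 = 1.6346
Step 2: Compute the convergence rate.
r = 1 - 2/(kappa + 1) = 1 - 2*mu/(L + mu) = (L - mu)/(L + mu) = 66/274 = 0.2409


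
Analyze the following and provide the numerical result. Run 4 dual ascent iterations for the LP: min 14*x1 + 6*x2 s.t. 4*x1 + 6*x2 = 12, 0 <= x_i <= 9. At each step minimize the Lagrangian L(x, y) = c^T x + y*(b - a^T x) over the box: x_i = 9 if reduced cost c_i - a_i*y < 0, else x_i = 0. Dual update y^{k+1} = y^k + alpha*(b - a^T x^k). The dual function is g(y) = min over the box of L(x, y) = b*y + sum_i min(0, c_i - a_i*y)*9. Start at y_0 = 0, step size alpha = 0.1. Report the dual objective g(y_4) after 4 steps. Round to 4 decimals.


Dual ascent for LP: min 14*x1 + 6*x2, 4*x1 + 6*x2 = 12, 0 <= x_i <= 9
Step 1: y^k = 0.0, reduced costs: (14.0, 6.0)
  x^k = (0.0, 0.0), subgradient = b - a^T x = 12.0
  y^{k+1} = 0.0 + 0.1*12.0 = 1.2
Step 2: y^k = 1.2, reduced costs: (9.2, -1.2)
  x^k = (0.0, 9.0), subgradient = b - a^T x = -42.0
  y^{k+1} = 1.2 + 0.1*-42.0 = -3.0
Step 3: y^k = -3.0, reduced costs: (26.0, 24.0)
  x^k = (0.0, 0.0), subgradient = b - a^T x = 12.0
  y^{k+1} = -3.0 + 0.1*12.0 = -1.8
Step 4: y^k = -1.8, reduced costs: (21.2, 16.8)
  x^k = (0.0, 0.0), subgradient = b - a^T x = 12.0
  y^{k+1} = -1.8 + 0.1*12.0 = -0.6
Dual objective at y_4 = -0.6: reduced costs (16.4, 9.6), box minimizer x = (0.0, 0.0)
g(y_4) = b*y + (c1 - a1*y)*x1 + (c2 - a2*y)*x2 = 12*(-0.6) + 16.4*0.0 + 9.6*0.0 = -7.2 + 0.0 + 0.0 = -7.2


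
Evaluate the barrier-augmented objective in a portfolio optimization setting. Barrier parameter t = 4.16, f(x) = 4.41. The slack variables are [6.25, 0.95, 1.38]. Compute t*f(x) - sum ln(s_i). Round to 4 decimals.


Step 1: Compute log-barrier.
ln values: [1.8326, -0.0513, 0.3221]
phi = -(1.8326 - 0.0513 + 0.3221) = -2.1034
Step 2: Compute augmented objective.
t*f(x) = 4.16*4.41 = 18.3456
Total = 18.3456 - 2.1034 = 16.2422


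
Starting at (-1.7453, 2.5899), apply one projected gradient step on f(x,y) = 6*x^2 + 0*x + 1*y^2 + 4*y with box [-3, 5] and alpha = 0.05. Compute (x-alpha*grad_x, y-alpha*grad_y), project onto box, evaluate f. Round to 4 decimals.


Step 1: Compute gradient at (-1.7453, 2.5899).
grad_x = 2*6*-1.7453 + 0 = -20.9436
grad_y = 2*1*2.5899 + 4 = 9.1798
Step 2: Gradient step.
x_raw = -1.7453 - 0.05*-20.9436 = -0.6981
y_raw = 2.5899 - 0.05*9.1798 = 2.1309
Step 3: Project onto [-3, 5].
x_proj = clip(-0.6981) = -0.6981
y_proj = clip(2.1309) = 2.1309
Step 4: Evaluate f.
f(-0.6981, 2.1309) = 15.9886


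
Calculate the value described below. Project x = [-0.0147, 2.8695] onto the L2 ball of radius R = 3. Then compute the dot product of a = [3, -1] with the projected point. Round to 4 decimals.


Step 1: Compute ||x|| (intermediates to 6 decimals).
||x|| = sqrt((-0.0147)^2 + 2.8695^2) = 2.869538
Step 2: Project.
Since ||x|| <= R, proj = x (no scaling needed).
proj(x) = [-0.0147, 2.8695]
Step 3: Dot product.
a^T * proj(x) = 3*(-0.0147) - 1*2.8695 = -2.9136


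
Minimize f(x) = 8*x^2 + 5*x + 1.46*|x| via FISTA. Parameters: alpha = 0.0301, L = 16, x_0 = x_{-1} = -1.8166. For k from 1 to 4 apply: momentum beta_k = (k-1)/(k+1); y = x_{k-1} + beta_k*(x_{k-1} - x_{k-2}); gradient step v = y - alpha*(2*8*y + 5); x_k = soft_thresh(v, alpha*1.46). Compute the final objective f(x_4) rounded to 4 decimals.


FISTA on f(x) = 8*x^2 + 5*x + 1.46*|x|
L = 16, alpha = 0.0301
Iteration 1: beta = 0.0, y = -1.8166 + 0.0*(-1.8166 + 1.8166) = -1.8166
  grad(y) = -24.0656, v = y - alpha*grad = -1.0922
  prox(v) = soft_thresh(-1.0922, 0.0439) = -1.0483
Iteration 2: beta = 0.3333, y = -1.0483 + 0.3333*(-1.0483 + 1.8166) = -0.7922
  grad(y) = -7.6748, v = y - alpha*grad = -0.5612
  prox(v) = soft_thresh(-0.5612, 0.0439) = -0.5172
Iteration 3: beta = 0.5, y = -0.5172 + 0.5*(-0.5172 + 1.0483) = -0.2517
  grad(y) = 0.973, v = y - alpha*grad = -0.281
  prox(v) = soft_thresh(-0.281, 0.0439) = -0.237
Iteration 4: beta = 0.6, y = -0.237 + 0.6*(-0.237 + 0.5172) = -0.0689
  grad(y) = 3.8974, v = y - alpha*grad = -0.1862
  prox(v) = soft_thresh(-0.1862, 0.0439) = -0.1423
f(x_4) = 8*(-0.1423)^2 + 5*(-0.1423) + 1.46*|-0.1423| = -0.3417


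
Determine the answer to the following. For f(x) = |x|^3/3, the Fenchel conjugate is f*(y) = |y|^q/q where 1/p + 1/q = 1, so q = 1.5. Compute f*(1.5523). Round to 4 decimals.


The conjugate exponent q satisfies 1/p + 1/q = 1.
p = 3, so q = 3/(3 - 1) = 1.5
|y|^q = 1.5523^1.5 = 1.934
f*(1.5523) = 1.934 / 1.5 = 1.2894


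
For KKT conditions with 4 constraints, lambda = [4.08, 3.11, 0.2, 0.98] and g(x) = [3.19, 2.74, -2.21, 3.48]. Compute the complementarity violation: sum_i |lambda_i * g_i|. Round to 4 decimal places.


KKT complementary slackness check:
lambda_1 * g_1 = 4.08 * 3.19 = 13.0152
lambda_2 * g_2 = 3.11 * 2.74 = 8.5214
lambda_3 * g_3 = 0.2 * -2.21 = -0.442
lambda_4 * g_4 = 0.98 * 3.48 = 3.4104
Total violation = 13.0152 + 8.5214 + 0.442 + 3.4104 = 25.389


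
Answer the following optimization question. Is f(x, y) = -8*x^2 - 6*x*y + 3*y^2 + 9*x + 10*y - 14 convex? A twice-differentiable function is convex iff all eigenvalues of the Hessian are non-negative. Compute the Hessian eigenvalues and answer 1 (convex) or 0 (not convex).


The Hessian of f(x,y) = -8*x^2 - 6*x*y + 3*y^2 + 9*x + 10*y - 14 is:
H = [[-16, -6], [-6, 6]]
Trace = -16 + 6 = -10
Determinant = -16*6 - (-6)^2 = -132
Discriminant = (-10)^2 - 4*-132 = 628.0
Eigenvalues: lambda_1 = -17.53, lambda_2 = 7.53
The function is not convex.

0


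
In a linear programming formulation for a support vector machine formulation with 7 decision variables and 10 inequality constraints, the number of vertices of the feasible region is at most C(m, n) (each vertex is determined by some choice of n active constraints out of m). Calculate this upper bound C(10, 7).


Each vertex corresponds to some choice of n active constraints out of m, so the number of vertices is at most C(m, n) = m! / (n!(m-n)!).
m = 10, n = 7
Numerator: 10 * 9 * 8 * 7 * 6 * 5 * 4
Denominator: 7! = 5040
C(10, 7) = 120


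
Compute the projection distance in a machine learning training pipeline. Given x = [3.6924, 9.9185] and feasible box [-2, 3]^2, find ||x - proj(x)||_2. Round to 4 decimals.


Project each component onto [-2, 3].
clip(3.6924) = 3.0, clip(9.9185) = 3.0
Projection = [3.0, 3.0]
Squared diffs: [0.4794, 47.8656]
Distance = sqrt(48.345) = 6.9531


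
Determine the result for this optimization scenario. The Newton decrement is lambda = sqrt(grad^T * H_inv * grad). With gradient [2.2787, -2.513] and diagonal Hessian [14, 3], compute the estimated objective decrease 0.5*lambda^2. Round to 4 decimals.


Step 1: H is diagonal, so H^(-1) * g = [0.1628, -0.8377].
Step 2: g^T H^(-1) g = sum_i g_i^2 / H_ii
  = (2.2787)^2/14 + (-2.513)^2/3
  = 0.3709 + 2.1051 = 2.4759
Step 3: Objective decrease = 0.5 * g^T H^(-1) g = 1.238


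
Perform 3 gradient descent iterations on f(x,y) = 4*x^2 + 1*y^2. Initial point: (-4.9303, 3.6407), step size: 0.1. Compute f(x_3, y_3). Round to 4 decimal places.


Gradient descent on f(x,y) = 4*x^2 + 1*y^2.
Starting point: (-4.9303, 3.6407), alpha = 0.1
Step 1: grad_x = 2*4*-4.9303 = -39.4424, grad_y = 2*1*3.6407 = 7.2814
  x_1 = -4.9303 - 0.1*-39.4424 = -0.9861
  y_1 = 3.6407 - 0.1*7.2814 = 2.9126
Step 2: grad_x = 2*4*-0.9861 = -7.8885, grad_y = 2*1*2.9126 = 5.8251
  x_2 = -0.9861 - 0.1*-7.8885 = -0.1972
  y_2 = 2.9126 - 0.1*5.8251 = 2.33
Step 3: grad_x = 2*4*-0.1972 = -1.5777, grad_y = 2*1*2.33 = 4.6601
  x_3 = -0.1972 - 0.1*-1.5777 = -0.0394
  y_3 = 2.33 - 0.1*4.6601 = 1.864
f(-0.0394, 1.864) = 4*(-0.0394)^2 + 1*1.864^2 = 3.4809


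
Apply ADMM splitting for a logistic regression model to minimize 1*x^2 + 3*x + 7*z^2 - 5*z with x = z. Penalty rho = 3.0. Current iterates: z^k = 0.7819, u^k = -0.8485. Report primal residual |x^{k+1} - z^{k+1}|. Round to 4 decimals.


ADMM iteration with rho = 3.0, z^k = 0.7819, u^k = -0.8485
Step 1: x-update.
Minimize 1*x^2 + 3*x + (3.0/2)*(x - 0.7819 - 0.8485)^2
FOC: (2*1 + 3.0)*x = -3 + 3.0*(0.7819 + 0.8485)
x^{k+1} = 0.3782
Step 2: z-update.
Minimize 7*z^2 - 5*z + (3.0/2)*(0.3782 - z - 0.8485)^2
FOC: (2*7 + 3.0)*z = 5 + 3.0*(0.3782 - 0.8485)
z^{k+1} = 0.2111
Step 3: u-update.
u^{k+1} = -0.8485 + 0.3782 - 0.2111 = -0.6814
Step 4: Primal residual = |0.3782 - 0.2111| = 0.1671


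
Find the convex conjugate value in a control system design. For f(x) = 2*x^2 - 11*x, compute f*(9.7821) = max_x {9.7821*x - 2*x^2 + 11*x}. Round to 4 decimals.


f*(y) = sup_x {y*x - a*x^2 - b*x} = sup_x {(y-b)*x - a*x^2}
FOC: (y - b) - 2a*x = 0 => x* = (y - b)/(2a)
x* = (9.7821 + 11)/(2*2) = 5.1955
f*(9.7821) = (y-b)^2/(4a) = (9.7821 + 11)^2/(4*2)
= 431.8957/8 = 53.987


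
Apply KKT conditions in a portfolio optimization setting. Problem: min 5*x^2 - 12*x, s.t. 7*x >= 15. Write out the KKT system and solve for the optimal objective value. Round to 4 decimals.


Step 1: Try lambda = 0 (constraint inactive).
x_unc = 12/(2*5) = 1.2
Check: 7*1.2 = 8.4 < 15 -- violated!
Step 2: Constraint must be active: 7*x = 15
x* = 15/7 = 2.1429 (rounded; the exact value 15/7 is used below)
lambda = (2*5*(15/7) - 12)/7 = 1.3469
Step 3: Compute optimal value.
f(x*) = 5*(15/7)^2 - 12*(15/7) = -2.7551


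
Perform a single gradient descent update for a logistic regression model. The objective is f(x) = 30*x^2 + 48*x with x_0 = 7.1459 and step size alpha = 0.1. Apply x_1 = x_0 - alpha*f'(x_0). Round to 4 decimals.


We compute the gradient at x_0 and apply the update.
f'(x) = 60*x + 48
f'(7.1459) = 60*7.1459 + 48 = 476.754
x_1 = 7.1459 - 0.1*476.754 = -40.5295


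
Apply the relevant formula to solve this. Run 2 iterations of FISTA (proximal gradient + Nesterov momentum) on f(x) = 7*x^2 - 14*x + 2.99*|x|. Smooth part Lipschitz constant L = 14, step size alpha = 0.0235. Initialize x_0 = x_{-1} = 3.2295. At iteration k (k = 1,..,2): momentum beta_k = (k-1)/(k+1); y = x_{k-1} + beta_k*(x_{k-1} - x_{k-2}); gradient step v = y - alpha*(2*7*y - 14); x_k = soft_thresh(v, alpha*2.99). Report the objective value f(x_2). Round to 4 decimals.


FISTA on f(x) = 7*x^2 - 14*x + 2.99*|x|
L = 14, alpha = 0.0235
Iteration 1: beta = 0.0, y = 3.2295 + 0.0*(3.2295 - 3.2295) = 3.2295
  grad(y) = 31.213, v = y - alpha*grad = 2.496
  prox(v) = soft_thresh(2.496, 0.0703) = 2.4257
Iteration 2: beta = 0.3333, y = 2.4257 + 0.3333*(2.4257 - 3.2295) = 2.1578
  grad(y) = 16.2093, v = y - alpha*grad = 1.7769
  prox(v) = soft_thresh(1.7769, 0.0703) = 1.7066
f(x_2) = 7*1.7066^2 - 14*1.7066 + 2.99*|1.7066| = 1.598


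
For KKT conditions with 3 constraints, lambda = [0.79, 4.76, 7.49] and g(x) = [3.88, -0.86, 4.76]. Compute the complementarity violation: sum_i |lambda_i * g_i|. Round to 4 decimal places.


KKT complementary slackness check:
lambda_1 * g_1 = 0.79 * 3.88 = 3.0652
lambda_2 * g_2 = 4.76 * -0.86 = -4.0936
lambda_3 * g_3 = 7.49 * 4.76 = 35.6524
Total violation = 3.0652 + 4.0936 + 35.6524 = 42.8112


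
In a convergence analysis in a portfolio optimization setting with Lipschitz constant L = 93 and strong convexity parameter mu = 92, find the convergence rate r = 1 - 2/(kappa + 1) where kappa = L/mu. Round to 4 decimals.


Step 1: Compute the condition number.
kappa = L/mu = 93/92 = 1.0109
Step 2: Compute the convergence rate.
r = 1 - 2/(kappa + 1) = 1 - 2*mu/(L + mu) = (L - mu)/(L + mu) = 1/185 = 0.0054


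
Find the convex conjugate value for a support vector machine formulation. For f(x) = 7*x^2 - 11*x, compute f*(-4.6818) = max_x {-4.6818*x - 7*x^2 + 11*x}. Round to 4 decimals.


f*(y) = sup_x {y*x - a*x^2 - b*x} = sup_x {(y-b)*x - a*x^2}
FOC: (y - b) - 2a*x = 0 => x* = (y - b)/(2a)
x* = (-4.6818 + 11)/(2*7) = 0.4513
f*(-4.6818) = (y-b)^2/(4a) = (-4.6818 + 11)^2/(4*7)
= 39.9197/28 = 1.4257


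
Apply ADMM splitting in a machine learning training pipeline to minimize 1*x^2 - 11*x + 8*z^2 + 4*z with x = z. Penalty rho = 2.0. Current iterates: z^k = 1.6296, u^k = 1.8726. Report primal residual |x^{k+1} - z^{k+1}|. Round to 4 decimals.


ADMM iteration with rho = 2.0, z^k = 1.6296, u^k = 1.8726
Step 1: x-update.
Minimize 1*x^2 - 11*x + (2.0/2)*(x - 1.6296 + 1.8726)^2
FOC: (2*1 + 2.0)*x = 11 + 2.0*(1.6296 - 1.8726)
x^{k+1} = 2.6285
Step 2: z-update.
Minimize 8*z^2 + 4*z + (2.0/2)*(2.6285 - z + 1.8726)^2
FOC: (2*8 + 2.0)*z = -4 + 2.0*(2.6285 + 1.8726)
z^{k+1} = 0.2779
Step 3: u-update.
u^{k+1} = 1.8726 + 2.6285 - 0.2779 = 4.2232
Step 4: Primal residual = |2.6285 - 0.2779| = 2.3506


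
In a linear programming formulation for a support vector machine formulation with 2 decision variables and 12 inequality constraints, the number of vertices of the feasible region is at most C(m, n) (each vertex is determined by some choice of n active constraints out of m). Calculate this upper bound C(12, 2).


Each vertex corresponds to some choice of n active constraints out of m, so the number of vertices is at most C(m, n) = m! / (n!(m-n)!).
m = 12, n = 2
Numerator: 12 * 11
Denominator: 2! = 2
C(12, 2) = 66


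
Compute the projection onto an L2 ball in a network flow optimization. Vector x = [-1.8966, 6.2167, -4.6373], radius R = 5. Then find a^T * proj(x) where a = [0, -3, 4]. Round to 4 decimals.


Step 1: Compute ||x|| (intermediates to 6 decimals).
||x|| = sqrt((-1.8966)^2 + 6.2167^2 + (-4.6373)^2) = 7.984297
Step 2: Project.
Since ||x|| > R, scale = R/||x|| = 5/7.984297 = 0.626229, proj(x) = scale * x
proj(x) = [-1.187706, 3.893078, -2.904012]
Step 3: Dot product.
a^T * proj(x) = 0*(-1.187706) - 3*3.893078 + 4*(-2.904012) = -23.2953


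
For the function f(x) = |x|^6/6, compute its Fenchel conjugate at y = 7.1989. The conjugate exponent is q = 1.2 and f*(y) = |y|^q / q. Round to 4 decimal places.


The conjugate exponent q satisfies 1/p + 1/q = 1.
p = 6, so q = 6/(6 - 1) = 1.2
|y|^q = 7.1989^1.2 = 10.6836
f*(7.1989) = 10.6836 / 1.2 = 8.903


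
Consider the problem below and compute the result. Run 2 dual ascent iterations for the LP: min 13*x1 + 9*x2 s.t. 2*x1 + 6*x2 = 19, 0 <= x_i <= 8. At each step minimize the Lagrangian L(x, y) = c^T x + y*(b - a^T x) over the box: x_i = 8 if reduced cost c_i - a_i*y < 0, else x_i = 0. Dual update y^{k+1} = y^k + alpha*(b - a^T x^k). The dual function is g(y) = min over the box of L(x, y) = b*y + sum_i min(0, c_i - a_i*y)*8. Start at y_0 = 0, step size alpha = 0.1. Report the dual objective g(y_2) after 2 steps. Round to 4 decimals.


Dual ascent for LP: min 13*x1 + 9*x2, 2*x1 + 6*x2 = 19, 0 <= x_i <= 8
Step 1: y^k = 0.0, reduced costs: (13.0, 9.0)
  x^k = (0.0, 0.0), subgradient = b - a^T x = 19.0
  y^{k+1} = 0.0 + 0.1*19.0 = 1.9
Step 2: y^k = 1.9, reduced costs: (9.2, -2.4)
  x^k = (0.0, 8.0), subgradient = b - a^T x = -29.0
  y^{k+1} = 1.9 + 0.1*-29.0 = -1.0
Dual objective at y_2 = -1.0: reduced costs (15.0, 15.0), box minimizer x = (0.0, 0.0)
g(y_2) = b*y + (c1 - a1*y)*x1 + (c2 - a2*y)*x2 = 19*(-1.0) + 15.0*0.0 + 15.0*0.0 = -19.0 + 0.0 + 0.0 = -19.0


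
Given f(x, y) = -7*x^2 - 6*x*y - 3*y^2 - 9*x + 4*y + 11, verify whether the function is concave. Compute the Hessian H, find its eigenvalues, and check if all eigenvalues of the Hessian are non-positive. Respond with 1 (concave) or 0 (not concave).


The Hessian of f(x,y) = -7*x^2 - 6*x*y - 3*y^2 - 9*x + 4*y + 11 is:
H = [[-14, -6], [-6, -6]]
Trace = -14 - 6 = -20
Determinant = -14*-6 - (-6)^2 = 48
Discriminant = (-20)^2 - 4*48 = 208.0
Eigenvalues: lambda_1 = -17.2111, lambda_2 = -2.7889
The function is concave.

1


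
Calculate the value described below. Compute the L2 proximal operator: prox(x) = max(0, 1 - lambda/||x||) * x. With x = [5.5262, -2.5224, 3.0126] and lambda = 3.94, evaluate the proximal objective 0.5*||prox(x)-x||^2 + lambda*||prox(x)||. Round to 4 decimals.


Step 1: Compute ||x||.
||x|| = 6.7806
Step 2: Compute scaling factor.
scale = max(0, 1 - 3.94/6.7806) = 0.4189
Step 3: prox(x) = [2.3151, -1.0567, 1.2621]
||prox(x)|| = 2.8406
Step 4: Proximal objective.
0.5*||prox-x||^2 = 7.7618
lambda*||prox|| = 11.192
Total = 18.9539


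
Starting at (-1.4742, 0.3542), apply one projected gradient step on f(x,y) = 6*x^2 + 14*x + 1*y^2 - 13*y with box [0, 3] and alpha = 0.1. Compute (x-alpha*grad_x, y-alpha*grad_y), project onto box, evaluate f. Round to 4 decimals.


Step 1: Compute gradient at (-1.4742, 0.3542).
grad_x = 2*6*-1.4742 + 14 = -3.6904
grad_y = 2*1*0.3542 - 13 = -12.2916
Step 2: Gradient step.
x_raw = -1.4742 - 0.1*-3.6904 = -1.1052
y_raw = 0.3542 - 0.1*-12.2916 = 1.5834
Step 3: Project onto [0, 3].
x_proj = clip(-1.1052) = 0.0
y_proj = clip(1.5834) = 1.5834
Step 4: Evaluate f.
f(0.0, 1.5834) = -18.0767


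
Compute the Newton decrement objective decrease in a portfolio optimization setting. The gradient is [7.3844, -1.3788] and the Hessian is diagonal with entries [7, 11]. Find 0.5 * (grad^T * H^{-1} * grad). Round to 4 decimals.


Step 1: H is diagonal, so H^(-1) * g = [1.0549, -0.1253].
Step 2: g^T H^(-1) g = sum_i g_i^2 / H_ii
  = (7.3844)^2/7 + (-1.3788)^2/11
  = 7.7899 + 0.1728 = 7.9627
Step 3: Objective decrease = 0.5 * g^T H^(-1) g = 3.9814


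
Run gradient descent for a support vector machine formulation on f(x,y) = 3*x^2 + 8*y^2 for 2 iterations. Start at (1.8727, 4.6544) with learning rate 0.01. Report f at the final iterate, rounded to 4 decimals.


Gradient descent on f(x,y) = 3*x^2 + 8*y^2.
Starting point: (1.8727, 4.6544), alpha = 0.01
Step 1: grad_x = 2*3*1.8727 = 11.2362, grad_y = 2*8*4.6544 = 74.4704
  x_1 = 1.8727 - 0.01*11.2362 = 1.7603
  y_1 = 4.6544 - 0.01*74.4704 = 3.9097
Step 2: grad_x = 2*3*1.7603 = 10.562, grad_y = 2*8*3.9097 = 62.5551
  x_2 = 1.7603 - 0.01*10.562 = 1.6547
  y_2 = 3.9097 - 0.01*62.5551 = 3.2841
f(1.6547, 3.2841) = 3*1.6547^2 + 8*3.2841^2 = 94.4991


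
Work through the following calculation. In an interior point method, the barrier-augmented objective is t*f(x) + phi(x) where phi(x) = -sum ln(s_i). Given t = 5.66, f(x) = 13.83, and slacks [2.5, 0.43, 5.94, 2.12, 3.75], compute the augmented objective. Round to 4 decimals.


Step 1: Compute log-barrier.
ln values: [0.9163, -0.844, 1.7817, 0.7514, 1.3218]
phi = -(0.9163 - 0.844 + 1.7817 + 0.7514 + 1.3218) = -3.9272
Step 2: Compute augmented objective.
t*f(x) = 5.66*13.83 = 78.2778
Total = 78.2778 - 3.9272 = 74.3506


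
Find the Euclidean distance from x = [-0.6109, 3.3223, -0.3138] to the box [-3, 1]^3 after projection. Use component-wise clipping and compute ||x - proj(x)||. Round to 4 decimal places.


Project each component onto [-3, 1].
clip(-0.6109) = -0.6109, clip(3.3223) = 1.0, clip(-0.3138) = -0.3138
Projection = [-0.6109, 1.0, -0.3138]
Squared diffs: [0.0, 5.3931, 0.0]
Distance = sqrt(5.3931) = 2.3223


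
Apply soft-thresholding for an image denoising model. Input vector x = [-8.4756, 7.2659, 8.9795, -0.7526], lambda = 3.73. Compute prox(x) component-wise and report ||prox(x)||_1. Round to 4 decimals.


Soft-thresholding with lambda = 3.73:
prox(-8.4756) = sign(-8.4756)*max(|-8.4756| - 3.73, 0) = -4.7456
prox(7.2659) = sign(7.2659)*max(|7.2659| - 3.73, 0) = 3.5359
prox(8.9795) = sign(8.9795)*max(|8.9795| - 3.73, 0) = 5.2495
prox(-0.7526) = sign(-0.7526)*max(|-0.7526| - 3.73, 0) = 0.0
prox(x) = [-4.7456, 3.5359, 5.2495, 0.0]
||prox(x)||_1 = 4.7456 + 3.5359 + 5.2495 + 0.0 = 13.531


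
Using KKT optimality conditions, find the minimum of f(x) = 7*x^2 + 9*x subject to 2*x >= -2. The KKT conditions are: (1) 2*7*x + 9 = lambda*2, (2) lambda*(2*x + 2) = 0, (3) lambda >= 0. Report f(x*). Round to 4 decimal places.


Step 1: Try lambda = 0 (constraint inactive).
Stationarity: 2*7*x + 9 = 0
x* = -9/(2*7) = -9/14 = -0.6429 (rounded; the exact value -9/14 is used below)
Check constraint: 2*-0.6429 = -1.2858 >= -2 -- satisfied.
Step 2: Compute optimal value.
f(x*) = 7*(-9/14)^2 + 9*(-9/14) = -2.8929


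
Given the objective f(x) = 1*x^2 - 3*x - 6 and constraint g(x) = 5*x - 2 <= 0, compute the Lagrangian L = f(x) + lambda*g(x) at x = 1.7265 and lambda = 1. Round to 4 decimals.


Step 1: Evaluate f(x).
f(1.7265) = 1*1.7265^2 - 3*1.7265 - 6 = -8.1987
Step 2: Evaluate g(x).
g(1.7265) = 5*1.7265 - 2 = 6.6325
Step 3: Compute Lagrangian.
L = -8.1987 + 1*6.6325 = -1.5662
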